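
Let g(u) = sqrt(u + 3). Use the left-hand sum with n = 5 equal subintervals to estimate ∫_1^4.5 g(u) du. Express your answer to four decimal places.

Δu = (4.5 − 1)/5 = 0.7.
Left endpoints: 1, 1.7, 2.4, 3.1, 3.8.
g(1) ≈ 2.0000, g(1.7) ≈ 2.1679, g(2.4) ≈ 2.3238, g(3.1) ≈ 2.4698, g(3.8) ≈ 2.6077.
Sum = Δu · [g(1) + g(1.7) + g(2.4) + g(3.1) + g(3.8)].
Sum ≈ 8.0985.

8.0985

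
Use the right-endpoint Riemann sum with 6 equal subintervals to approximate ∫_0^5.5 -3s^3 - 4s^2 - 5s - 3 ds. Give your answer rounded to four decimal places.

Δs = (5.5 − 0)/6 = 11/12.
Right endpoints: 11/12, 11/6, 2.75, 11/3, 55/12, 5.5.
f(11/12) = -2545/192, f(11/6) = -3175/72, f(2.75) = -109.390625, f(11/3) = -223, f(55/12) = -229703/576, f(5.5) = -650.625.
Sum = Δs · [f(11/12) + f(11/6) + f(2.75) + ...].
Sum ≈ -1319.2282.

-1319.2282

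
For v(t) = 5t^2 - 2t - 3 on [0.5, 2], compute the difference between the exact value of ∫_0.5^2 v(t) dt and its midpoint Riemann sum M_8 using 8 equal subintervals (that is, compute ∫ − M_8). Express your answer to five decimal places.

Exact integral: ∫_0.5^2 v(t) dt = 4.875.
M_8 ≈ 4.8530273.
Error ≈ 4.875 − 4.8530273 ≈ 0.02197.

0.02197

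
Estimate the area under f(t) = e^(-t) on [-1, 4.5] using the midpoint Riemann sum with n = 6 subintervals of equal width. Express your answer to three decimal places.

Δt = (4.5 − (-1))/6 = 11/12.
Midpoints: -13/24, 0.375, 31/24, 53/24, 3.125, 97/24.
f(-13/24) ≈ 1.719, f(0.375) ≈ 0.687, f(31/24) ≈ 0.275, f(53/24) ≈ 0.110, f(3.125) ≈ 0.044, f(97/24) ≈ 0.018.
Sum = Δt · [f(-13/24) + f(0.375) + f(31/24) + ...].
Sum ≈ 2.615.

2.615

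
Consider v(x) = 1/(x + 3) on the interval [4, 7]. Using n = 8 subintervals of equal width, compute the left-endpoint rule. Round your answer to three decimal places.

0.365

Δx = (7 − 4)/8 = 0.375.
Left endpoints: 4, 4.375, 4.75, 5.125, 5.5, 5.875, 6.25, 6.625.
v(4) = 1/7, v(4.375) = 8/59, v(4.75) = 4/31, v(5.125) = 8/65, v(5.5) = 2/17, v(5.875) = 8/71, v(6.25) = 4/37, v(6.625) = 8/77.
Sum = Δx · [v(4) + v(4.375) + v(4.75) + ...].
Sum ≈ 0.365.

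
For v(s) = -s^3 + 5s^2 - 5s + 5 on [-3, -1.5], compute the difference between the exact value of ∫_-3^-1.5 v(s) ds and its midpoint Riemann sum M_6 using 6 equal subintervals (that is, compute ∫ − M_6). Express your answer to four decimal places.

Exact integral: ∫_-3^-1.5 v(s) ds = 82.734375.
M_6 ≈ 82.642578.
Error ≈ 82.734375 − 82.642578 ≈ 0.0918.

0.0918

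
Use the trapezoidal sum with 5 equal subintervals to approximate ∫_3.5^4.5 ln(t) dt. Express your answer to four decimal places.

1.3835

Δt = (4.5 − 3.5)/5 = 0.2.
f(3.5) ≈ 1.2528, f(3.7) ≈ 1.3083, f(3.9) ≈ 1.3610, f(4.1) ≈ 1.4110, f(4.3) ≈ 1.4586, f(4.5) ≈ 1.5041.
T_5 = (Δt/2)·[f(t_0) + 2f(t_1) + ... + 2f(t_{4}) + f(t_5)].
Sum ≈ 1.3835.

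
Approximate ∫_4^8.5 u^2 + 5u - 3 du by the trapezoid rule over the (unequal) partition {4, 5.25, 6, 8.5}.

Subinterval widths: 1.25, 0.75, 2.5.
f(4) = 33, f(5.25) = 50.8125, f(6) = 63, f(8.5) = 111.75.
On each subinterval the trapezoid contributes (Δu_i/2)·[f(u_{i-1}) + f(u_i)].
Sum = 313.5.

313.5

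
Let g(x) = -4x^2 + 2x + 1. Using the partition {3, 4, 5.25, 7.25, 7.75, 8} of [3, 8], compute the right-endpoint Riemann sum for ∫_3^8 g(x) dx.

Subinterval widths: 1, 1.25, 2, 0.5, 0.25.
Right endpoints: 4, 5.25, 7.25, 7.75, 8.
g(4) = -55, g(5.25) = -98.75, g(7.25) = -194.75, g(7.75) = -223.75, g(8) = -239.
Sum = Σ Δx_i · g(x_i).
Sum = -739.5625.

-739.5625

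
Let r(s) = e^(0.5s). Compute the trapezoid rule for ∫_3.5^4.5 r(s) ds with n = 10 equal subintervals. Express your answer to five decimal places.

7.46782

Δs = (4.5 − 3.5)/10 = 0.1.
r(3.5) ≈ 5.75460, r(3.6) ≈ 6.04965, r(3.7) ≈ 6.35982, r(3.8) ≈ 6.68589, r(3.9) ≈ 7.02869, r(4) ≈ 7.38906, r(4.1) ≈ 7.76790, r(4.2) ≈ 8.16617, r(4.3) ≈ 8.58486, r(4.4) ≈ 9.02501, r(4.5) ≈ 9.48774.
T_10 = (Δs/2)·[r(s_0) + 2r(s_1) + ... + 2r(s_{9}) + r(s_10)].
Sum ≈ 7.46782.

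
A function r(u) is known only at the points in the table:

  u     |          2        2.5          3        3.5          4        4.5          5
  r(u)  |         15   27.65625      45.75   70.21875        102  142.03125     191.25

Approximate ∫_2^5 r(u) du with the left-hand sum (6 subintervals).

Δu = 0.5.
Sum = 0.5·[15 + 27.65625 + 45.75 + 70.21875 + 102 + 142.03125] = 201.328125.

201.328125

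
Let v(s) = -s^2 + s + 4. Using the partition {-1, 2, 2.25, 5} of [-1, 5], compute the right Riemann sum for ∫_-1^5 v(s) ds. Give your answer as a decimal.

Subinterval widths: 3, 0.25, 2.75.
Right endpoints: 2, 2.25, 5.
v(2) = 2, v(2.25) = 1.1875, v(5) = -16.
Sum = Σ Δs_i · v(s_i).
Sum = -37.703125.

-37.703125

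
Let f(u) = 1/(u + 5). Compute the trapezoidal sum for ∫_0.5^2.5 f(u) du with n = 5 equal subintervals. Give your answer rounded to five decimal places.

Δu = (2.5 − 0.5)/5 = 0.4.
f(0.5) = 2/11, f(0.9) = 10/59, f(1.3) = 10/63, f(1.7) = 10/67, f(2.1) = 10/71, f(2.5) = 2/15.
T_5 = (Δu/2)·[f(u_0) + 2f(u_1) + ... + 2f(u_{4}) + f(u_5)].
Sum ≈ 0.31036.

0.31036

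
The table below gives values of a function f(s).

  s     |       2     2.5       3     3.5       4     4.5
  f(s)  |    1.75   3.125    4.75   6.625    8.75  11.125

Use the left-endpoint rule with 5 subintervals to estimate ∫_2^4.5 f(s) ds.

Δs = 0.5.
Sum = 0.5·[1.75 + 3.125 + 4.75 + 6.625 + 8.75] = 12.5.

12.5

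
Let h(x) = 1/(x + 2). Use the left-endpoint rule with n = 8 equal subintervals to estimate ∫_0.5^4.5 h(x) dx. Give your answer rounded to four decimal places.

Δx = (4.5 − 0.5)/8 = 0.5.
Left endpoints: 0.5, 1, 1.5, 2, 2.5, 3, 3.5, 4.
h(0.5) = 0.4, h(1) = 1/3, h(1.5) = 2/7, h(2) = 0.25, h(2.5) = 2/9, h(3) = 0.2, h(3.5) = 2/11, h(4) = 1/6.
Sum = Δx · [h(0.5) + h(1) + h(1.5) + ...].
Sum ≈ 1.0199.

1.0199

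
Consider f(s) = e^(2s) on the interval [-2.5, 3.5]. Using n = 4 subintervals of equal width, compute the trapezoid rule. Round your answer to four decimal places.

908.6576

Δs = (3.5 − (-2.5))/4 = 1.5.
f(-2.5) ≈ 0.0067, f(-1) ≈ 0.1353, f(0.5) ≈ 2.7183, f(2) ≈ 54.5982, f(3.5) ≈ 1096.6332.
T_4 = (Δs/2)·[f(s_0) + 2f(s_1) + 2f(s_2) + 2f(s_3) + f(s_4)].
Sum ≈ 908.6576.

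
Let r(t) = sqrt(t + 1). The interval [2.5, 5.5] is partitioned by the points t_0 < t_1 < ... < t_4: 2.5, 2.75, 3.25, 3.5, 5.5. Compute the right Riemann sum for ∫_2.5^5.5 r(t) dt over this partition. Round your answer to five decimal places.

7.14425

Subinterval widths: 0.25, 0.5, 0.25, 2.
Right endpoints: 2.75, 3.25, 3.5, 5.5.
r(2.75) ≈ 1.93649, r(3.25) ≈ 2.06155, r(3.5) ≈ 2.12132, r(5.5) ≈ 2.54951.
Sum = Σ Δt_i · r(t_i).
Sum ≈ 7.14425.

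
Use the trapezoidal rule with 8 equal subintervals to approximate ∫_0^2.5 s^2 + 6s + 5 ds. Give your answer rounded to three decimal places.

36.499

Δs = (2.5 − 0)/8 = 0.3125.
f(0) = 5, f(0.3125) = 6.97265625, f(0.625) = 9.140625, f(0.9375) = 11.50390625, f(1.25) = 14.0625, f(1.5625) = 16.81640625, f(1.875) = 19.765625, f(2.1875) = 22.91015625, f(2.5) = 26.25.
T_8 = (Δs/2)·[f(s_0) + 2f(s_1) + ... + 2f(s_{7}) + f(s_8)].
Sum ≈ 36.499.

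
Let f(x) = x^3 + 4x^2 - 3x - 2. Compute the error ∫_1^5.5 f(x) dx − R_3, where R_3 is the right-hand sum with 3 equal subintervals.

Exact integral: ∫_1^5.5 f(x) dx = 396.140625.
R_3 = 621.
Error = 396.140625 − 621 = -224.859375.

-224.859375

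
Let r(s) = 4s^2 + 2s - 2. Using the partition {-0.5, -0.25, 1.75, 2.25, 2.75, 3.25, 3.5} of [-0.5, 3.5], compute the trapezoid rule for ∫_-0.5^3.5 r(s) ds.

66.9375

Subinterval widths: 0.25, 2, 0.5, 0.5, 0.5, 0.25.
r(-0.5) = -2, r(-0.25) = -2.25, r(1.75) = 13.75, r(2.25) = 22.75, r(2.75) = 33.75, r(3.25) = 46.75, r(3.5) = 54.
On each subinterval the trapezoid contributes (Δs_i/2)·[r(s_{i-1}) + r(s_i)].
Sum = 66.9375.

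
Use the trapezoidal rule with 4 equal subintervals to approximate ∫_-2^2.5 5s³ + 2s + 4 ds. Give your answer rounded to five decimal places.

52.63770

Δs = (2.5 − (-2))/4 = 1.125.
f(-2) = -40, f(-0.875) = -563/512, f(0.25) = 4.578125, f(1.375) = 10111/512, f(2.5) = 87.125.
T_4 = (Δs/2)·[f(s_0) + 2f(s_1) + 2f(s_2) + 2f(s_3) + f(s_4)].
Sum ≈ 52.63770.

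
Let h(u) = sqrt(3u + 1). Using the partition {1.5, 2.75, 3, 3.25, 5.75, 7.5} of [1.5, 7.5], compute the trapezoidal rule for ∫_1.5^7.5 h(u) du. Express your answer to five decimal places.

22.36532

Subinterval widths: 1.25, 0.25, 0.25, 2.5, 1.75.
h(1.5) ≈ 2.34521, h(2.75) ≈ 3.04138, h(3) ≈ 3.16228, h(3.25) ≈ 3.27872, h(5.75) ≈ 4.27200, h(7.5) ≈ 4.84768.
On each subinterval the trapezoid contributes (Δu_i/2)·[h(u_{i-1}) + h(u_i)].
Sum ≈ 22.36532.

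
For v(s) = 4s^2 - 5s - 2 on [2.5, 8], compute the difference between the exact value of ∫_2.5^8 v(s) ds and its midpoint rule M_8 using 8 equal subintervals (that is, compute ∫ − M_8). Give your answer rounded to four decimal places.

Exact integral: ∫_2.5^8 v(s) ds ≈ 506.458333.
M_8 ≈ 505.591797.
Error ≈ 506.458333 − 505.591797 ≈ 0.8665.

0.8665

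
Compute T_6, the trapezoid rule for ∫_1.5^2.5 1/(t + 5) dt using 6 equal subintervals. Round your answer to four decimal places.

0.1431

Δt = (2.5 − 1.5)/6 = 1/6.
f(1.5) = 2/13, f(5/3) = 0.15, f(11/6) = 6/41, f(2) = 1/7, f(13/6) = 6/43, f(7/3) = 3/22, f(2.5) = 2/15.
T_6 = (Δt/2)·[f(t_0) + 2f(t_1) + ... + 2f(t_{5}) + f(t_6)].
Sum ≈ 0.1431.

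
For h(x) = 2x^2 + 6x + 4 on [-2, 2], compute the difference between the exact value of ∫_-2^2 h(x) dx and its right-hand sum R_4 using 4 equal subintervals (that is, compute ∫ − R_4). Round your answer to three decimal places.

-13.333

Exact integral: ∫_-2^2 h(x) dx ≈ 26.66667.
R_4 = 40.
Error ≈ 26.66667 − 40 ≈ -13.333.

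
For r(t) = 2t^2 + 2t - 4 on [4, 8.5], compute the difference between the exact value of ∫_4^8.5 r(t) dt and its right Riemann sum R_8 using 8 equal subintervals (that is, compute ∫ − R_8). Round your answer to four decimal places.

Exact integral: ∫_4^8.5 r(t) dt = 405.
R_8 ≈ 439.646484.
Error ≈ 405 − 439.646484 ≈ -34.6465.

-34.6465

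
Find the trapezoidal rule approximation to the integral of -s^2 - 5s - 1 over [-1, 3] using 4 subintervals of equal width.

Δs = (3 − (-1))/4 = 1.
f(-1) = 3, f(0) = -1, f(1) = -7, f(2) = -15, f(3) = -25.
T_4 = (Δs/2)·[f(s_0) + 2f(s_1) + 2f(s_2) + 2f(s_3) + f(s_4)].
Sum = -34.

-34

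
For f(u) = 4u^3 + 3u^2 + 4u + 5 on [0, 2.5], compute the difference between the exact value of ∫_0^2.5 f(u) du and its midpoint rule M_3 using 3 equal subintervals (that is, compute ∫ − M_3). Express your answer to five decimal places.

2.60417

Exact integral: ∫_0^2.5 f(u) du = 79.6875.
M_3 ≈ 77.0833333.
Error ≈ 79.6875 − 77.0833333 ≈ 2.60417.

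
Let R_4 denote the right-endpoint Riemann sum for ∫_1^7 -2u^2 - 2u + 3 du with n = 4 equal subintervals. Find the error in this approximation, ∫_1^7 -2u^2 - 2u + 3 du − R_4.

Exact integral: ∫_1^7 f(u) du = -258.
R_4 = -343.5.
Error = -258 − (-343.5) = 85.5.

85.5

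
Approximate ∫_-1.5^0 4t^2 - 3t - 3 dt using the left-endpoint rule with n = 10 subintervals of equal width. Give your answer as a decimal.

Δt = (0 − (-1.5))/10 = 0.15.
Left endpoints: -1.5, -1.35, -1.2, -1.05, -0.9, -0.75, -0.6, -0.45, -0.3, -0.15.
f(-1.5) = 10.5, f(-1.35) = 8.34, f(-1.2) = 6.36, f(-1.05) = 4.56, f(-0.9) = 2.94, f(-0.75) = 1.5, f(-0.6) = 0.24, f(-0.45) = -0.84, f(-0.3) = -1.74, f(-0.15) = -2.46.
Sum = Δt · [f(-1.5) + f(-1.35) + f(-1.2) + ...].
Sum = 4.41.

4.41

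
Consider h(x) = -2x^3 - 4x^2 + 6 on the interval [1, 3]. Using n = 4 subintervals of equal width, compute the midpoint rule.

-62

Δx = (3 − 1)/4 = 0.5.
Midpoints: 1.25, 1.75, 2.25, 2.75.
h(1.25) = -4.15625, h(1.75) = -16.96875, h(2.25) = -37.03125, h(2.75) = -65.84375.
Sum = Δx · [h(1.25) + h(1.75) + h(2.25) + h(2.75)].
Sum = -62.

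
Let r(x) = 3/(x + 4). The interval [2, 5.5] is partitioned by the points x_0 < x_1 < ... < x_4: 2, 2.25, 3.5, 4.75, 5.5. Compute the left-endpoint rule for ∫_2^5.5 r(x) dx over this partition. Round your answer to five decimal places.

Subinterval widths: 0.25, 1.25, 1.25, 0.75.
Left endpoints: 2, 2.25, 3.5, 4.75.
r(2) = 0.5, r(2.25) = 0.48, r(3.5) = 0.4, r(4.75) = 12/35.
Sum = Σ Δx_i · r(x_i).
Sum ≈ 1.48214.

1.48214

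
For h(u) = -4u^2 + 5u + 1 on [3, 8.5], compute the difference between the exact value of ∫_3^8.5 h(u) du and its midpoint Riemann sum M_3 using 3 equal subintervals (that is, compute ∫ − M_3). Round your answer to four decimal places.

-6.1620

Exact integral: ∫_3^8.5 h(u) du ≈ -619.208333.
M_3 ≈ -613.046296.
Error ≈ -619.208333 − (-613.046296) ≈ -6.1620.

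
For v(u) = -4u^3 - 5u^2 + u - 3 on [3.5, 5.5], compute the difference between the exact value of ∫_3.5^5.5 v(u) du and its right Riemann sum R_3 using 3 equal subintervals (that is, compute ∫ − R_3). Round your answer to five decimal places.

202.74074

Exact integral: ∫_3.5^5.5 v(u) du ≈ -967.8333333.
R_3 ≈ -1170.5740741.
Error ≈ -967.8333333 − (-1170.5740741) ≈ 202.74074.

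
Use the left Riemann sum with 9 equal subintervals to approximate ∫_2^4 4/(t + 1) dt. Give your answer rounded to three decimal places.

Δt = (4 − 2)/9 = 2/9.
Left endpoints: 2, 20/9, 22/9, 8/3, 26/9, 28/9, 10/3, 32/9, 34/9.
f(2) = 4/3, f(20/9) = 36/29, f(22/9) = 36/31, f(8/3) = 12/11, f(26/9) = 36/35, f(28/9) = 36/37, f(10/3) = 12/13, f(32/9) = 36/41, f(34/9) = 36/43.
Sum = Δt · [f(2) + f(20/9) + f(22/9) + ...].
Sum ≈ 2.104.

2.104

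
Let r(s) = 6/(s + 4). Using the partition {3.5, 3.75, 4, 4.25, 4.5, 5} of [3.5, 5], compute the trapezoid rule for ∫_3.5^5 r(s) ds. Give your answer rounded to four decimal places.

Subinterval widths: 0.25, 0.25, 0.25, 0.25, 0.5.
r(3.5) = 0.8, r(3.75) = 24/31, r(4) = 0.75, r(4.25) = 8/11, r(4.5) = 12/17, r(5) = 2/3.
On each subinterval the trapezoid contributes (Δs_i/2)·[r(s_{i-1}) + r(s_i)].
Sum ≈ 1.0942.

1.0942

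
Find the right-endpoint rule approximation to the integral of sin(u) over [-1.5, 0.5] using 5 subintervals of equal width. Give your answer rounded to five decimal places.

-0.50067

Δu = (0.5 − (-1.5))/5 = 0.4.
Right endpoints: -1.1, -0.7, -0.3, 0.1, 0.5.
f(-1.1) ≈ -0.89121, f(-0.7) ≈ -0.64422, f(-0.3) ≈ -0.29552, f(0.1) ≈ 0.09983, f(0.5) ≈ 0.47943.
Sum = Δu · [f(-1.1) + f(-0.7) + f(-0.3) + f(0.1) + f(0.5)].
Sum ≈ -0.50067.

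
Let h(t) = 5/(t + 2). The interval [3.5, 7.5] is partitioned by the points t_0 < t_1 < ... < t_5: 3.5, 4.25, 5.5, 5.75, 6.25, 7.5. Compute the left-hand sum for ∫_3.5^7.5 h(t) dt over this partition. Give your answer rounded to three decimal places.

2.929

Subinterval widths: 0.75, 1.25, 0.25, 0.5, 1.25.
Left endpoints: 3.5, 4.25, 5.5, 5.75, 6.25.
h(3.5) = 10/11, h(4.25) = 0.8, h(5.5) = 2/3, h(5.75) = 20/31, h(6.25) = 20/33.
Sum = Σ Δt_i · h(t_i).
Sum ≈ 2.929.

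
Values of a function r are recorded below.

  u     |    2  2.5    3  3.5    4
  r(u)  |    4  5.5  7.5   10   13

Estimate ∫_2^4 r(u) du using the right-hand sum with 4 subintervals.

Δu = 0.5.
Sum = 0.5·[5.5 + 7.5 + 10 + 13] = 18.

18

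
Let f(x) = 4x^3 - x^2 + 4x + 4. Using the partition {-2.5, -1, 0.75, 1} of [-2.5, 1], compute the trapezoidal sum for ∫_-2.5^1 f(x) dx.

Subinterval widths: 1.5, 1.75, 0.25.
f(-2.5) = -74.75, f(-1) = -5, f(0.75) = 8.125, f(1) = 11.
On each subinterval the trapezoid contributes (Δx_i/2)·[f(x_{i-1}) + f(x_i)].
Sum = -54.6875.

-54.6875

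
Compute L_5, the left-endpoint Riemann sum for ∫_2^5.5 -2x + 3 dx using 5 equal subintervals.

Δx = (5.5 − 2)/5 = 0.7.
Left endpoints: 2, 2.7, 3.4, 4.1, 4.8.
f(2) = -1, f(2.7) = -2.4, f(3.4) = -3.8, f(4.1) = -5.2, f(4.8) = -6.6.
Sum = Δx · [f(2) + f(2.7) + f(3.4) + f(4.1) + f(4.8)].
Sum = -13.3.

-13.3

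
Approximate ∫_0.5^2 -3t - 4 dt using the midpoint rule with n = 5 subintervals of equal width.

-11.625

Δt = (2 − 0.5)/5 = 0.3.
Midpoints: 0.65, 0.95, 1.25, 1.55, 1.85.
f(0.65) = -5.95, f(0.95) = -6.85, f(1.25) = -7.75, f(1.55) = -8.65, f(1.85) = -9.55.
Sum = Δt · [f(0.65) + f(0.95) + f(1.25) + f(1.55) + f(1.85)].
Sum = -11.625.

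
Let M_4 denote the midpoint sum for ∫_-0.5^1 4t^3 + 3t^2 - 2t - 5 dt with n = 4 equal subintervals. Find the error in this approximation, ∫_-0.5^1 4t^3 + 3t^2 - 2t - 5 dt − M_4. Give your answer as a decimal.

0.10546875

Exact integral: ∫_-0.5^1 f(t) dt = -6.1875.
M_4 = -6.29296875.
Error = -6.1875 − (-6.29296875) = 0.10546875.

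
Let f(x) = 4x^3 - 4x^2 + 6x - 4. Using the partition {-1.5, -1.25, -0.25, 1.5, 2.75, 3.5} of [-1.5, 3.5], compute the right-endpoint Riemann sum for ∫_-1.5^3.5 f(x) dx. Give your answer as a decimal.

190.84375

Subinterval widths: 0.25, 1, 1.75, 1.25, 0.75.
Right endpoints: -1.25, -0.25, 1.5, 2.75, 3.5.
f(-1.25) = -25.5625, f(-0.25) = -5.8125, f(1.5) = 9.5, f(2.75) = 65.4375, f(3.5) = 139.5.
Sum = Σ Δx_i · f(x_i).
Sum = 190.84375.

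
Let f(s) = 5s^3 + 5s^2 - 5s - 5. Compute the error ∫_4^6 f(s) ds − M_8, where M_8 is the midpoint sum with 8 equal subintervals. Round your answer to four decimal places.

0.8333

Exact integral: ∫_4^6 f(s) ds ≈ 1493.333333.
M_8 = 1492.5.
Error ≈ 1493.333333 − 1492.5 ≈ 0.8333.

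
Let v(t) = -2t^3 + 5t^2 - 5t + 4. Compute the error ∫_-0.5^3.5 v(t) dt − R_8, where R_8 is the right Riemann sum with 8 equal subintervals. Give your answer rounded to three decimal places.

Exact integral: ∫_-0.5^3.5 v(t) dt ≈ -17.33333.
R_8 = -29.5.
Error ≈ -17.33333 − (-29.5) ≈ 12.167.

12.167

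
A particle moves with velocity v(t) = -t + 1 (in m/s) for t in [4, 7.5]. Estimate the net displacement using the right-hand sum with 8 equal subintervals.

Δt = (7.5 − 4)/8 = 0.4375.
Right endpoints: 4.4375, 4.875, 5.3125, 5.75, 6.1875, 6.625, 7.0625, 7.5.
v(4.4375) = -3.4375, v(4.875) = -3.875, v(5.3125) = -4.3125, v(5.75) = -4.75, v(6.1875) = -5.1875, v(6.625) = -5.625, v(7.0625) = -6.0625, v(7.5) = -6.5.
Sum = Δt · [v(4.4375) + v(4.875) + v(5.3125) + ...].
Sum = -17.390625.

-17.390625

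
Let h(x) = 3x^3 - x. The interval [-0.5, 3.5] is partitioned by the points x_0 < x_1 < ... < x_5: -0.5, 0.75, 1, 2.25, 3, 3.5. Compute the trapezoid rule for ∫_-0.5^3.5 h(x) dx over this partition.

Subinterval widths: 1.25, 0.25, 1.25, 0.75, 0.5.
h(-0.5) = 0.125, h(0.75) = 0.515625, h(1) = 2, h(2.25) = 31.921875, h(3) = 78, h(3.5) = 125.125.
On each subinterval the trapezoid contributes (Δx_i/2)·[h(x_{i-1}) + h(x_i)].
Sum = 113.91796875.

113.91796875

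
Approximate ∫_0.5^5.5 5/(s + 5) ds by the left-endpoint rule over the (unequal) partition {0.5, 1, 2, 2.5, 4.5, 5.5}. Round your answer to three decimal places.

3.505

Subinterval widths: 0.5, 1, 0.5, 2, 1.
Left endpoints: 0.5, 1, 2, 2.5, 4.5.
f(0.5) = 10/11, f(1) = 5/6, f(2) = 5/7, f(2.5) = 2/3, f(4.5) = 10/19.
Sum = Σ Δs_i · f(s_i).
Sum ≈ 3.505.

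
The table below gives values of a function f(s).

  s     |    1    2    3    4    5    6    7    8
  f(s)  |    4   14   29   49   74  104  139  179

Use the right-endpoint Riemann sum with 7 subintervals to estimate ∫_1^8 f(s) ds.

588

Δs = 1.
Sum = 1·[14 + 29 + 49 + 74 + 104 + 139 + 179] = 588.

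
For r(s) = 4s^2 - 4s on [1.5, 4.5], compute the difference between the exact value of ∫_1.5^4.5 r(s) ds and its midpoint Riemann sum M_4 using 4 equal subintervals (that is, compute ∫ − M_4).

0.5625

Exact integral: ∫_1.5^4.5 r(s) ds = 81.
M_4 = 80.4375.
Error = 81 − 80.4375 = 0.5625.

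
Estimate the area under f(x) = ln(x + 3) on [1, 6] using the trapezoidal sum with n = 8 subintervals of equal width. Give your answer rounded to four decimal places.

9.2253

Δx = (6 − 1)/8 = 0.625.
f(1) ≈ 1.3863, f(1.625) ≈ 1.5315, f(2.25) ≈ 1.6582, f(2.875) ≈ 1.7707, f(3.5) ≈ 1.8718, f(4.125) ≈ 1.9636, f(4.75) ≈ 2.0477, f(5.375) ≈ 2.1253, f(6) ≈ 2.1972.
T_8 = (Δx/2)·[f(x_0) + 2f(x_1) + ... + 2f(x_{7}) + f(x_8)].
Sum ≈ 9.2253.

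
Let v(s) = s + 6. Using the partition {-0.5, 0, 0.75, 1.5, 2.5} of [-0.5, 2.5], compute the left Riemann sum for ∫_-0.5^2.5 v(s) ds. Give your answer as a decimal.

Subinterval widths: 0.5, 0.75, 0.75, 1.
Left endpoints: -0.5, 0, 0.75, 1.5.
v(-0.5) = 5.5, v(0) = 6, v(0.75) = 6.75, v(1.5) = 7.5.
Sum = Σ Δs_i · v(s_i).
Sum = 19.8125.

19.8125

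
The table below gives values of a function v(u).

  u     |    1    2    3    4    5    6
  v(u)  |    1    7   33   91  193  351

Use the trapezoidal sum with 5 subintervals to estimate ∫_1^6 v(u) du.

500

Δu = 1.
T_5 = (1/2)·[1 + 2·7 + 2·33 + 2·91 + 2·193 + 351] = 500.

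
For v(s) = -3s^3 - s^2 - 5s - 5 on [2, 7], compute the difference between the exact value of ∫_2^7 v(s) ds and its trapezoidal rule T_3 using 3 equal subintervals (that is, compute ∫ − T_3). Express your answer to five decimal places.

Exact integral: ∫_2^7 v(s) ds ≈ -2037.9166667.
T_3 ≈ -2133.9814815.
Error ≈ -2037.9166667 − (-2133.9814815) ≈ 96.06481.

96.06481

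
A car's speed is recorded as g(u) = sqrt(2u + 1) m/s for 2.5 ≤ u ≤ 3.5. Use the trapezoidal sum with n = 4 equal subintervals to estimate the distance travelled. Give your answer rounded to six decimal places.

2.643208

Δu = (3.5 − 2.5)/4 = 0.25.
g(2.5) ≈ 2.449490, g(2.75) ≈ 2.549510, g(3) ≈ 2.645751, g(3.25) ≈ 2.738613, g(3.5) ≈ 2.828427.
T_4 = (Δu/2)·[g(u_0) + 2g(u_1) + 2g(u_2) + 2g(u_3) + g(u_4)].
Sum ≈ 2.643208.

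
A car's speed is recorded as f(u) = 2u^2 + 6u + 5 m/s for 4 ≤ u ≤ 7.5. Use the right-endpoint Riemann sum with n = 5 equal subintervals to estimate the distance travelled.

Δu = (7.5 − 4)/5 = 0.7.
Right endpoints: 4.7, 5.4, 6.1, 6.8, 7.5.
f(4.7) = 77.38, f(5.4) = 95.72, f(6.1) = 116.02, f(6.8) = 138.28, f(7.5) = 162.5.
Sum = Δu · [f(4.7) + f(5.4) + f(6.1) + f(6.8) + f(7.5)].
Sum = 412.93.

412.93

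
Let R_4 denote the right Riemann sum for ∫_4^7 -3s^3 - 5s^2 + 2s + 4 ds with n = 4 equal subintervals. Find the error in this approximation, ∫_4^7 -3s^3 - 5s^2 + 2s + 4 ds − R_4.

Exact integral: ∫_4^7 f(s) ds = -2028.75.
R_4 = -2417.578125.
Error = -2028.75 − (-2417.578125) = 388.828125.

388.828125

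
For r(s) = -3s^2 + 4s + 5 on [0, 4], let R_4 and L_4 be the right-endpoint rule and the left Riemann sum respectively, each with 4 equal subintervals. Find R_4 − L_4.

-32

R_4 = -30.
L_4 = 2.
R_4 − L_4 = -32.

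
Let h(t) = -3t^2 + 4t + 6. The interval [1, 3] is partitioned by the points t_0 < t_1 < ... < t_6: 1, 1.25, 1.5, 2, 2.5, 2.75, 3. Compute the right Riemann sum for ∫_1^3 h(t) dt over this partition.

Subinterval widths: 0.25, 0.25, 0.5, 0.5, 0.25, 0.25.
Right endpoints: 1.25, 1.5, 2, 2.5, 2.75, 3.
h(1.25) = 6.3125, h(1.5) = 5.25, h(2) = 2, h(2.5) = -2.75, h(2.75) = -5.6875, h(3) = -9.
Sum = Σ Δt_i · h(t_i).
Sum = -1.15625.

-1.15625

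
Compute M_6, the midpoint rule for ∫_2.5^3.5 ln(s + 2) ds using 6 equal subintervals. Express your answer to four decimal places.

1.6078

Δs = (3.5 − 2.5)/6 = 1/6.
Midpoints: 31/12, 2.75, 35/12, 37/12, 3.25, 41/12.
f(31/12) ≈ 1.5224, f(2.75) ≈ 1.5581, f(35/12) ≈ 1.5926, f(37/12) ≈ 1.6260, f(3.25) ≈ 1.6582, f(41/12) ≈ 1.6895.
Sum = Δs · [f(31/12) + f(2.75) + f(35/12) + ...].
Sum ≈ 1.6078.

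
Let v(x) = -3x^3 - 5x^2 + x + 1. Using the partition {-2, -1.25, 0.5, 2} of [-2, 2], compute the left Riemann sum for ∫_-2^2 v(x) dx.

Subinterval widths: 0.75, 1.75, 1.5.
Left endpoints: -2, -1.25, 0.5.
v(-2) = 3, v(-1.25) = -2.203125, v(0.5) = -0.125.
Sum = Σ Δx_i · v(x_i).
Sum = -1.79296875.

-1.79296875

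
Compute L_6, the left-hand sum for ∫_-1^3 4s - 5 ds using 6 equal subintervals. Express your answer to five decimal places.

-9.33333

Δs = (3 − (-1))/6 = 2/3.
Left endpoints: -1, -1/3, 1/3, 1, 5/3, 7/3.
f(-1) = -9, f(-1/3) = -19/3, f(1/3) = -11/3, f(1) = -1, f(5/3) = 5/3, f(7/3) = 13/3.
Sum = Δs · [f(-1) + f(-1/3) + f(1/3) + ...].
Sum ≈ -9.33333.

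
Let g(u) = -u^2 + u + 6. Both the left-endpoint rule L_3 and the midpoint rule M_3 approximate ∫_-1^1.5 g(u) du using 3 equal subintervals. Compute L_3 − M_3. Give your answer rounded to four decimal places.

L_3 ≈ 13.356481.
M_3 ≈ 14.311343.
L_3 − M_3 ≈ -0.9549.

-0.9549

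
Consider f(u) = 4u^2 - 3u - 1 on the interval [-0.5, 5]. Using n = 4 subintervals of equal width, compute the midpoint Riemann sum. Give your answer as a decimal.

120.7421875

Δu = (5 − (-0.5))/4 = 1.375.
Midpoints: 0.1875, 1.5625, 2.9375, 4.3125.
f(0.1875) = -1.421875, f(1.5625) = 4.078125, f(2.9375) = 24.703125, f(4.3125) = 60.453125.
Sum = Δu · [f(0.1875) + f(1.5625) + f(2.9375) + f(4.3125)].
Sum = 120.7421875.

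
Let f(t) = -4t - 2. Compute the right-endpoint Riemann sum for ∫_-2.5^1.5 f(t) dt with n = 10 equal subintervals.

-3.2

Δt = (1.5 − (-2.5))/10 = 0.4.
Right endpoints: -2.1, -1.7, -1.3, -0.9, -0.5, -0.1, 0.3, 0.7, 1.1, 1.5.
f(-2.1) = 6.4, f(-1.7) = 4.8, f(-1.3) = 3.2, f(-0.9) = 1.6, f(-0.5) = 0, f(-0.1) = -1.6, f(0.3) = -3.2, f(0.7) = -4.8, f(1.1) = -6.4, f(1.5) = -8.
Sum = Δt · [f(-2.1) + f(-1.7) + f(-1.3) + ...].
Sum = -3.2.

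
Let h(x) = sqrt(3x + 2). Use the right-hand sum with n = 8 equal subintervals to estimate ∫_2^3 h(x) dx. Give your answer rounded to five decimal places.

3.10940

Δx = (3 − 2)/8 = 0.125.
Right endpoints: 2.125, 2.25, 2.375, 2.5, 2.625, 2.75, 2.875, 3.
h(2.125) ≈ 2.89396, h(2.25) ≈ 2.95804, h(2.375) ≈ 3.02076, h(2.5) ≈ 3.08221, h(2.625) ≈ 3.14245, h(2.75) ≈ 3.20156, h(2.875) ≈ 3.25960, h(3) ≈ 3.31662.
Sum = Δx · [h(2.125) + h(2.25) + h(2.375) + ...].
Sum ≈ 3.10940.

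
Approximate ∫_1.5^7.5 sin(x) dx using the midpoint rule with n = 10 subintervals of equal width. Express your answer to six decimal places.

Δx = (7.5 − 1.5)/10 = 0.6.
Midpoints: 1.8, 2.4, 3, 3.6, 4.2, 4.8, 5.4, 6, 6.6, 7.2.
f(1.8) ≈ 0.973848, f(2.4) ≈ 0.675463, f(3) ≈ 0.141120, f(3.6) ≈ -0.442520, f(4.2) ≈ -0.871576, f(4.8) ≈ -0.996165, f(5.4) ≈ -0.772764, f(6) ≈ -0.279415, f(6.6) ≈ 0.311541, f(7.2) ≈ 0.793668.
Sum = Δx · [f(1.8) + f(2.4) + f(3) + ...].
Sum ≈ -0.280080.

-0.280080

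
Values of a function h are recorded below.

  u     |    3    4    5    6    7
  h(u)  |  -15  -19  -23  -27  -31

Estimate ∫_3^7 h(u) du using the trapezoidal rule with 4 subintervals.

-92

Δu = 1.
T_4 = (1/2)·[(-15) + 2·(-19) + 2·(-23) + 2·(-27) + (-31)] = -92.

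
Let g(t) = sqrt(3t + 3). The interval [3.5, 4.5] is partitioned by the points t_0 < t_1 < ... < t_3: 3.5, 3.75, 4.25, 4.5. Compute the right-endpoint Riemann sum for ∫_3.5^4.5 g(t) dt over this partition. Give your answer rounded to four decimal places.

Subinterval widths: 0.25, 0.5, 0.25.
Right endpoints: 3.75, 4.25, 4.5.
g(3.75) ≈ 3.7749, g(4.25) ≈ 3.9686, g(4.5) ≈ 4.0620.
Sum = Σ Δt_i · g(t_i).
Sum ≈ 3.9435.

3.9435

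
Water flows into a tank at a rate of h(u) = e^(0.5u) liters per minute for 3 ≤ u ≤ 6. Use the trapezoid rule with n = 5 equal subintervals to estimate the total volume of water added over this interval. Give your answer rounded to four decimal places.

Δu = (6 − 3)/5 = 0.6.
h(3) ≈ 4.4817, h(3.6) ≈ 6.0496, h(4.2) ≈ 8.1662, h(4.8) ≈ 11.0232, h(5.4) ≈ 14.8797, h(6) ≈ 20.0855.
T_5 = (Δu/2)·[h(u_0) + 2h(u_1) + ... + 2h(u_{4}) + h(u_5)].
Sum ≈ 31.4414.

31.4414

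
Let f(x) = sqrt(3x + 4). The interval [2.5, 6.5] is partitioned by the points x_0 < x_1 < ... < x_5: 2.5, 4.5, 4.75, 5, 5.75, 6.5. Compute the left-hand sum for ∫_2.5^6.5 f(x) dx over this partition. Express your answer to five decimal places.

Subinterval widths: 2, 0.25, 0.25, 0.75, 0.75.
Left endpoints: 2.5, 4.5, 4.75, 5, 5.75.
f(2.5) ≈ 3.39116, f(4.5) ≈ 4.18330, f(4.75) ≈ 4.27200, f(5) ≈ 4.35890, f(5.75) ≈ 4.60977.
Sum = Σ Δx_i · f(x_i).
Sum ≈ 15.62266.

15.62266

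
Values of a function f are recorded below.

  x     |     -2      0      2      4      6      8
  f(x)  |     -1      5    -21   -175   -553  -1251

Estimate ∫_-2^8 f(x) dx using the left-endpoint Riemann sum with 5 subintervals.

-1490

Δx = 2.
Sum = 2·[(-1) + 5 + (-21) + (-175) + (-553)] = -1490.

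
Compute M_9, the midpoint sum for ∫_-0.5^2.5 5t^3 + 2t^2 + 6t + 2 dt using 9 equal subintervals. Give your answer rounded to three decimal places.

Δt = (2.5 − (-0.5))/9 = 1/3.
Midpoints: -1/3, 0, 1/3, 2/3, 1, 4/3, 5/3, 2, 7/3.
f(-1/3) = 1/27, f(0) = 2, f(1/3) = 119/27, f(2/3) = 226/27, f(1) = 15, f(4/3) = 686/27, f(5/3) = 1099/27, f(2) = 62, f(7/3) = 2441/27.
Sum = Δt · [f(-1/3) + f(0) + f(1/3) + ...].
Sum ≈ 82.778.

82.778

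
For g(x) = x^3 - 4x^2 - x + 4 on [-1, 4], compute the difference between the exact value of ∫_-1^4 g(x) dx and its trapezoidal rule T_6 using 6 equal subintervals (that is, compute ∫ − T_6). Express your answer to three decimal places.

-0.289

Exact integral: ∫_-1^4 g(x) dx ≈ -10.41667.
T_6 ≈ -10.12731.
Error ≈ -10.41667 − (-10.12731) ≈ -0.289.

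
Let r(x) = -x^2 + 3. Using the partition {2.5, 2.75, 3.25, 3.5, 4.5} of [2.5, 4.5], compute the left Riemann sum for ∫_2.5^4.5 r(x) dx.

-14.234375

Subinterval widths: 0.25, 0.5, 0.25, 1.
Left endpoints: 2.5, 2.75, 3.25, 3.5.
r(2.5) = -3.25, r(2.75) = -4.5625, r(3.25) = -7.5625, r(3.5) = -9.25.
Sum = Σ Δx_i · r(x_i).
Sum = -14.234375.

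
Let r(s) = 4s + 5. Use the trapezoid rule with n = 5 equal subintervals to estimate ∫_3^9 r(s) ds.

Δs = (9 − 3)/5 = 1.2.
r(3) = 17, r(4.2) = 21.8, r(5.4) = 26.6, r(6.6) = 31.4, r(7.8) = 36.2, r(9) = 41.
T_5 = (Δs/2)·[r(s_0) + 2r(s_1) + ... + 2r(s_{4}) + r(s_5)].
Sum = 174.

174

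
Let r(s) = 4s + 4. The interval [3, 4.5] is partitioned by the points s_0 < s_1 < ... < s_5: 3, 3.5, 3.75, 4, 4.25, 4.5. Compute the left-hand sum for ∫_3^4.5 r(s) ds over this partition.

Subinterval widths: 0.5, 0.25, 0.25, 0.25, 0.25.
Left endpoints: 3, 3.5, 3.75, 4, 4.25.
r(3) = 16, r(3.5) = 18, r(3.75) = 19, r(4) = 20, r(4.25) = 21.
Sum = Σ Δs_i · r(s_i).
Sum = 27.5.

27.5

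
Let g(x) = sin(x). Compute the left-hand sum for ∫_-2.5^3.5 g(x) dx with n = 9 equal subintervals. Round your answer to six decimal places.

0.047701

Δx = (3.5 − (-2.5))/9 = 2/3.
Left endpoints: -2.5, -11/6, -7/6, -0.5, 1/6, 5/6, 1.5, 13/6, 17/6.
g(-2.5) ≈ -0.598472, g(-11/6) ≈ -0.965735, g(-7/6) ≈ -0.919445, g(-0.5) ≈ -0.479426, g(1/6) ≈ 0.165896, g(5/6) ≈ 0.740177, g(1.5) ≈ 0.997495, g(13/6) ≈ 0.827660, g(17/6) ≈ 0.303400.
Sum = Δx · [g(-2.5) + g(-11/6) + g(-7/6) + ...].
Sum ≈ 0.047701.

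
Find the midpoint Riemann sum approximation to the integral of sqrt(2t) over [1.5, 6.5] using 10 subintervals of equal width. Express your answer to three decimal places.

13.895

Δt = (6.5 − 1.5)/10 = 0.5.
Midpoints: 1.75, 2.25, 2.75, 3.25, 3.75, 4.25, 4.75, 5.25, 5.75, 6.25.
f(1.75) ≈ 1.871, f(2.25) ≈ 2.121, f(2.75) ≈ 2.345, f(3.25) ≈ 2.550, f(3.75) ≈ 2.739, f(4.25) ≈ 2.915, f(4.75) ≈ 3.082, f(5.25) ≈ 3.240, f(5.75) ≈ 3.391, f(6.25) ≈ 3.536.
Sum = Δt · [f(1.75) + f(2.25) + f(2.75) + ...].
Sum ≈ 13.895.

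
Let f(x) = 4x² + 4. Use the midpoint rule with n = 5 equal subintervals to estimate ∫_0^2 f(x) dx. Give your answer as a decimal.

Δx = (2 − 0)/5 = 0.4.
Midpoints: 0.2, 0.6, 1, 1.4, 1.8.
f(0.2) = 4.16, f(0.6) = 5.44, f(1) = 8, f(1.4) = 11.84, f(1.8) = 16.96.
Sum = Δx · [f(0.2) + f(0.6) + f(1) + f(1.4) + f(1.8)].
Sum = 18.56.

18.56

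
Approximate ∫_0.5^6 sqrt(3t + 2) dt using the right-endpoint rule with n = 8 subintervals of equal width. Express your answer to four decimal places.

19.2970

Δt = (6 − 0.5)/8 = 0.6875.
Right endpoints: 1.1875, 1.875, 2.5625, 3.25, 3.9375, 4.625, 5.3125, 6.
f(1.1875) ≈ 2.3585, f(1.875) ≈ 2.7613, f(2.5625) ≈ 3.1125, f(3.25) ≈ 3.4278, f(3.9375) ≈ 3.7165, f(4.625) ≈ 3.9843, f(5.3125) ≈ 4.2353, f(6) ≈ 4.4721.
Sum = Δt · [f(1.1875) + f(1.875) + f(2.5625) + ...].
Sum ≈ 19.2970.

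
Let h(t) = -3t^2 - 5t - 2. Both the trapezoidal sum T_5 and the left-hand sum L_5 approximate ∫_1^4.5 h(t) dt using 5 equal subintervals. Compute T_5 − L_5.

-26.3375

T_5 = -146.1075.
L_5 = -119.77.
T_5 − L_5 = -26.3375.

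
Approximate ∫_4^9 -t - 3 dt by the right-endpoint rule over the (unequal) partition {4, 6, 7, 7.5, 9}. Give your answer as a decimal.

Subinterval widths: 2, 1, 0.5, 1.5.
Right endpoints: 6, 7, 7.5, 9.
f(6) = -9, f(7) = -10, f(7.5) = -10.5, f(9) = -12.
Sum = Σ Δt_i · f(t_i).
Sum = -51.25.

-51.25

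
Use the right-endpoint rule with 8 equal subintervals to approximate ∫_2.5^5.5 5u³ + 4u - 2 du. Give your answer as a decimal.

1284.796875

Δu = (5.5 − 2.5)/8 = 0.375.
Right endpoints: 2.875, 3.25, 3.625, 4, 4.375, 4.75, 5.125, 5.5.
f(2.875) = 65699/512, f(3.25) = 182.640625, f(3.625) = 128345/512, f(4) = 334, f(4.375) = 222311/512, f(4.75) = 552.859375, f(5.125) = 354077/512, f(5.5) = 851.875.
Sum = Δu · [f(2.875) + f(3.25) + f(3.625) + ...].
Sum = 1284.796875.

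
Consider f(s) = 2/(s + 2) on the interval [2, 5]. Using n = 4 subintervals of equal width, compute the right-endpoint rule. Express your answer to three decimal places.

1.043

Δs = (5 − 2)/4 = 0.75.
Right endpoints: 2.75, 3.5, 4.25, 5.
f(2.75) = 8/19, f(3.5) = 4/11, f(4.25) = 0.32, f(5) = 2/7.
Sum = Δs · [f(2.75) + f(3.5) + f(4.25) + f(5)].
Sum ≈ 1.043.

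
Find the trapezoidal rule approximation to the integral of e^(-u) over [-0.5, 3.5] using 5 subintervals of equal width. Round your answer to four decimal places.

1.7039

Δu = (3.5 − (-0.5))/5 = 0.8.
f(-0.5) ≈ 1.6487, f(0.3) ≈ 0.7408, f(1.1) ≈ 0.3329, f(1.9) ≈ 0.1496, f(2.7) ≈ 0.0672, f(3.5) ≈ 0.0302.
T_5 = (Δu/2)·[f(u_0) + 2f(u_1) + ... + 2f(u_{4}) + f(u_5)].
Sum ≈ 1.7039.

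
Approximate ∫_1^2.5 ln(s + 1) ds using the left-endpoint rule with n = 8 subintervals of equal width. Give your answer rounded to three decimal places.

Δs = (2.5 − 1)/8 = 0.1875.
Left endpoints: 1, 1.1875, 1.375, 1.5625, 1.75, 1.9375, 2.125, 2.3125.
f(1) ≈ 0.693, f(1.1875) ≈ 0.783, f(1.375) ≈ 0.865, f(1.5625) ≈ 0.941, f(1.75) ≈ 1.012, f(1.9375) ≈ 1.078, f(2.125) ≈ 1.139, f(2.3125) ≈ 1.198.
Sum = Δs · [f(1) + f(1.1875) + f(1.375) + ...].
Sum ≈ 1.445.

1.445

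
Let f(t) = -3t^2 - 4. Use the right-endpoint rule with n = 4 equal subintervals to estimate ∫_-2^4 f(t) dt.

Δt = (4 − (-2))/4 = 1.5.
Right endpoints: -0.5, 1, 2.5, 4.
f(-0.5) = -4.75, f(1) = -7, f(2.5) = -22.75, f(4) = -52.
Sum = Δt · [f(-0.5) + f(1) + f(2.5) + f(4)].
Sum = -129.75.

-129.75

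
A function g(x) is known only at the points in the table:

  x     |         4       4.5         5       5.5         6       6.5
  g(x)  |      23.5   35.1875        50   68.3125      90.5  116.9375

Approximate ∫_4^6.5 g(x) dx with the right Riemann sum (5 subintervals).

180.46875

Δx = 0.5.
Sum = 0.5·[35.1875 + 50 + 68.3125 + 90.5 + 116.9375] = 180.46875.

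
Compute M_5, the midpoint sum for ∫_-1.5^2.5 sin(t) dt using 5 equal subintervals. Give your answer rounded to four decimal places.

Δt = (2.5 − (-1.5))/5 = 0.8.
Midpoints: -1.1, -0.3, 0.5, 1.3, 2.1.
f(-1.1) ≈ -0.8912, f(-0.3) ≈ -0.2955, f(0.5) ≈ 0.4794, f(1.3) ≈ 0.9636, f(2.1) ≈ 0.8632.
Sum = Δt · [f(-1.1) + f(-0.3) + f(0.5) + f(1.3) + f(2.1)].
Sum ≈ 0.8956.

0.8956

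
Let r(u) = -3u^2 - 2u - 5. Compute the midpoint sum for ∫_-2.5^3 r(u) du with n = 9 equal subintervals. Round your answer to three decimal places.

Δu = (3 − (-2.5))/9 = 11/18.
Midpoints: -79/36, -19/12, -35/36, -13/36, 0.25, 31/36, 53/36, 25/12, 97/36.
r(-79/36) = -6505/432, r(-19/12) = -449/48, r(-35/36) = -2545/432, r(-13/36) = -2017/432, r(0.25) = -5.6875, r(31/36) = -3865/432, r(53/36) = -6241/432, r(25/12) = -22.1875, r(97/36) = -13897/432.
Sum = Δu · [r(-79/36) + r(-19/12) + r(-35/36) + ...].
Sum ≈ -72.361.

-72.361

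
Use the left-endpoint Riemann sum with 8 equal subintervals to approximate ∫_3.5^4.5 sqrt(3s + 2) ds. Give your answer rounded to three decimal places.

3.715

Δs = (4.5 − 3.5)/8 = 0.125.
Left endpoints: 3.5, 3.625, 3.75, 3.875, 4, 4.125, 4.25, 4.375.
f(3.5) ≈ 3.536, f(3.625) ≈ 3.588, f(3.75) ≈ 3.640, f(3.875) ≈ 3.691, f(4) ≈ 3.742, f(4.125) ≈ 3.791, f(4.25) ≈ 3.841, f(4.375) ≈ 3.889.
Sum = Δs · [f(3.5) + f(3.625) + f(3.75) + ...].
Sum ≈ 3.715.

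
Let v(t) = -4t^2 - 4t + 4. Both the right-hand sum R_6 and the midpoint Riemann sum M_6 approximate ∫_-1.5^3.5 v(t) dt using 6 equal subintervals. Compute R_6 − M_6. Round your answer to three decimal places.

-28.472

R_6 ≈ -88.98148.
M_6 ≈ -60.50926.
R_6 − M_6 ≈ -28.472.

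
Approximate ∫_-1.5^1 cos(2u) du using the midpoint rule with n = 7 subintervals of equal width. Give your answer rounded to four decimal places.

Δu = (1 − (-1.5))/7 = 5/14.
Midpoints: -37/28, -27/28, -17/28, -0.25, 3/28, 13/28, 23/28.
f(-37/28) ≈ -0.8782, f(-27/28) ≈ -0.3502, f(-17/28) ≈ 0.3490, f(-0.25) ≈ 0.8776, f(3/28) ≈ 0.9771, f(13/28) ≈ 0.5990, f(23/28) ≈ -0.0720.
Sum = Δu · [f(-37/28) + f(-27/28) + f(-17/28) + ...].
Sum ≈ 0.5365.

0.5365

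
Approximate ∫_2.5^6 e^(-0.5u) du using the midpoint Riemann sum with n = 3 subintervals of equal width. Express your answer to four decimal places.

Δu = (6 − 2.5)/3 = 7/6.
Midpoints: 37/12, 4.25, 65/12.
f(37/12) ≈ 0.2140, f(4.25) ≈ 0.1194, f(65/12) ≈ 0.0666.
Sum = Δu · [f(37/12) + f(4.25) + f(65/12)].
Sum ≈ 0.4668.

0.4668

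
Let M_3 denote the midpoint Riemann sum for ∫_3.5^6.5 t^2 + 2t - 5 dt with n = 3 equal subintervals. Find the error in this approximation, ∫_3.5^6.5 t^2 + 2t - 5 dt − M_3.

0.25

Exact integral: ∫_3.5^6.5 f(t) dt = 92.25.
M_3 = 92.
Error = 92.25 − 92 = 0.25.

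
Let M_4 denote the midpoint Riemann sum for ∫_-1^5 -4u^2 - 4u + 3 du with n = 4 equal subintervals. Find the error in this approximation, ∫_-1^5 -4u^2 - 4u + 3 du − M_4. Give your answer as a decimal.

Exact integral: ∫_-1^5 f(u) du = -198.
M_4 = -193.5.
Error = -198 − (-193.5) = -4.5.

-4.5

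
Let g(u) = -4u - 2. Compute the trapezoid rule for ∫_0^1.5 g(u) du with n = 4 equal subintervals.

-7.5

Δu = (1.5 − 0)/4 = 0.375.
g(0) = -2, g(0.375) = -3.5, g(0.75) = -5, g(1.125) = -6.5, g(1.5) = -8.
T_4 = (Δu/2)·[g(u_0) + 2g(u_1) + 2g(u_2) + 2g(u_3) + g(u_4)].
Sum = -7.5.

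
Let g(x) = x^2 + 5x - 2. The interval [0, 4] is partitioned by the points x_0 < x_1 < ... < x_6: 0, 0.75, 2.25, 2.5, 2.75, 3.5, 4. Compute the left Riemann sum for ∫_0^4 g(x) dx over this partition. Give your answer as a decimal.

38.09375

Subinterval widths: 0.75, 1.5, 0.25, 0.25, 0.75, 0.5.
Left endpoints: 0, 0.75, 2.25, 2.5, 2.75, 3.5.
g(0) = -2, g(0.75) = 2.3125, g(2.25) = 14.3125, g(2.5) = 16.75, g(2.75) = 19.3125, g(3.5) = 27.75.
Sum = Σ Δx_i · g(x_i).
Sum = 38.09375.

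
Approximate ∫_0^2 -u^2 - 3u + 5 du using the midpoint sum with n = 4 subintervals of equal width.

Δu = (2 − 0)/4 = 0.5.
Midpoints: 0.25, 0.75, 1.25, 1.75.
f(0.25) = 4.1875, f(0.75) = 2.1875, f(1.25) = -0.3125, f(1.75) = -3.3125.
Sum = Δu · [f(0.25) + f(0.75) + f(1.25) + f(1.75)].
Sum = 1.375.

1.375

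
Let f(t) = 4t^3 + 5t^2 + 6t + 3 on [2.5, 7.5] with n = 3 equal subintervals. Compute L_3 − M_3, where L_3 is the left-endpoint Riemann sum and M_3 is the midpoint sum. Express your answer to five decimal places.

L_3 ≈ 2530.0462963.
M_3 ≈ 3891.8518519.
L_3 − M_3 ≈ -1361.80556.

-1361.80556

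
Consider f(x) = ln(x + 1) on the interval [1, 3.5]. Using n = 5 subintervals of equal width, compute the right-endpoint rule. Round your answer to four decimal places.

Δx = (3.5 − 1)/5 = 0.5.
Right endpoints: 1.5, 2, 2.5, 3, 3.5.
f(1.5) ≈ 0.9163, f(2) ≈ 1.0986, f(2.5) ≈ 1.2528, f(3) ≈ 1.3863, f(3.5) ≈ 1.5041.
Sum = Δx · [f(1.5) + f(2) + f(2.5) + f(3) + f(3.5)].
Sum ≈ 3.0790.

3.0790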